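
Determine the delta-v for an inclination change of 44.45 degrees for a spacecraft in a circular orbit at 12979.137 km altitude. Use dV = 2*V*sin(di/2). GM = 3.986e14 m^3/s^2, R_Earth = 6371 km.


r = 19350.1370 km = 1.9350137e+07 m
V = sqrt(mu/r) = 4538.6493 m/s
di = 44.45 deg = 0.7757989 rad
dV = 2*V*sin(di/2) = 2*4538.6493*sin(0.3878994)
dV = 3433.4404 m/s = 3.4334 km/s

3.4334 km/s


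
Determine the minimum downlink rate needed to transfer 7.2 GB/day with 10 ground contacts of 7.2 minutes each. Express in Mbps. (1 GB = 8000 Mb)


total contact time = 10 * 7.2 * 60 = 4320.0000 s
data = 7.2 GB = 57600.0000 Mb
rate = 57600.0000 / 4320.0000 = 13.3333 Mbps

13.3333 Mbps


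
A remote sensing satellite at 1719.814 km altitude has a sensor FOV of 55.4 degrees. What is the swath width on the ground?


FOV = 55.4 deg = 0.9669124 rad
swath = 2 * alt * tan(FOV/2) = 2 * 1719.814 * tan(0.4834562)
swath = 2 * 1719.814 * 0.5250117
swath = 1805.8451 km

1805.8451 km


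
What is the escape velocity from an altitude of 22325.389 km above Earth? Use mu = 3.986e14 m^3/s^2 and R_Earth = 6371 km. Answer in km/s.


r = 6371.0 + 22325.389 = 28696.3890 km = 2.8696389e+07 m
v_esc = sqrt(2*mu/r) = sqrt(2*3.986e14 / 2.8696389e+07)
v_esc = 5270.7209 m/s = 5.2707 km/s

5.2707 km/s


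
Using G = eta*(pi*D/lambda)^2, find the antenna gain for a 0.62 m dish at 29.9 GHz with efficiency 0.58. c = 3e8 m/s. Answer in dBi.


lambda = c/f = 3e8 / 2.99e+10 = 0.01003344 m
G = eta*(pi*D/lambda)^2 = 0.58*(pi*0.62/0.01003344)^2
G = 21858.0284 (linear)
G = 10*log10(21858.0284) = 43.3961 dBi

43.3961 dBi


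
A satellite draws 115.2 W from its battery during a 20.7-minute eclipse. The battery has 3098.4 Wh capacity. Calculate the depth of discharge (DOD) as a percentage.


E_used = P * t / 60 = 115.2 * 20.7 / 60 = 39.7440 Wh
DOD = E_used / E_total * 100 = 39.7440 / 3098.4 * 100
DOD = 1.2827 %

1.2827 %


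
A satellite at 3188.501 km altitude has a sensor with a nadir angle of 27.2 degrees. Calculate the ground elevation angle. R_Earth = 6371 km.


r = R_E + alt = 9559.5010 km
Law of sines in the satellite / Earth-center / ground-point triangle:
  sin(nadir)/R_E = sin(90 + el)/r  =>  cos(el) = (r/R_E)*sin(nadir)
cos(el) = (9559.5010 / 6371.0000) * sin(27.2 deg) = 0.6858622
el = arccos(0.6858622) = 46.6965 deg
(Earth-central angle = 90 - nadir - el = 16.1035 deg)

46.6965 degrees


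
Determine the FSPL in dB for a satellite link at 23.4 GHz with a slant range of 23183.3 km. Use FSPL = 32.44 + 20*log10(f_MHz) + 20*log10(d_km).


f = 23.4 GHz = 23400.0000 MHz
d = 23183.3 km
FSPL = 32.44 + 20*log10(23400.0000) + 20*log10(23183.3)
FSPL = 32.44 + 87.3843 + 87.3035
FSPL = 207.1278 dB

207.1278 dB


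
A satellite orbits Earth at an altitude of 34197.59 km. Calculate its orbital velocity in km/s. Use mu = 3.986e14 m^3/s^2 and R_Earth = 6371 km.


r = R_E + alt = 6371.0 + 34197.59 = 40568.5900 km = 4.056859e+07 m
v = sqrt(mu/r) = sqrt(3.986e14 / 4.056859e+07) = 3134.5391 m/s = 3.1345 km/s

3.1345 km/s


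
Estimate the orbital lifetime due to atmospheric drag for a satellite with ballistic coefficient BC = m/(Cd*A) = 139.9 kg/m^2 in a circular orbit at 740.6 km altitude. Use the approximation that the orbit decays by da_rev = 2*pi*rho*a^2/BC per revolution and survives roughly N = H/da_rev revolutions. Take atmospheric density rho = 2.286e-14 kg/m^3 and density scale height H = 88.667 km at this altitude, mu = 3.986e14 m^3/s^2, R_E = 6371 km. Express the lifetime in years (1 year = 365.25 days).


a = R_E + alt = 7111.6000 km = 7.1116e+06 m
da_rev = 2*pi*rho*a^2/BC = 2*pi*2.286e-14*(7.1116e+06)^2/139.9 = 0.0519245836 m per revolution
N = H/da_rev = 88667.0000 m / 0.0519245836 m = 1.7076112e+06 revolutions
P = 2*pi*sqrt(a^3/mu) = 5968.4588 s
lifetime = N*P = 1.7076112e+06 * 5968.4588 = 1.0191807e+10 s = 117960.7303 days
years = 117960.7303 / 365.25 = 322.9589 years

322.9589 years


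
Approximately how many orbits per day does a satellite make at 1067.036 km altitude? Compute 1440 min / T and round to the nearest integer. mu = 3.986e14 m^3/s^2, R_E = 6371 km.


r = 7.438036e+06 m
T = 2*pi*sqrt(r^3/mu) = 6384.0846 s = 106.4014 min
revs/day = 1440 / 106.4014 = 13.5337
Rounded: 14 revolutions per day

14 revolutions per day


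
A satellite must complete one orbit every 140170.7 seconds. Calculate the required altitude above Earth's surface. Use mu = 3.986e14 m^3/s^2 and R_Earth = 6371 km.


T = 140170.7 s
r = (mu*T^2/(4*pi^2))^(1/3) = (3.986e14 * 140170.7^2 / (4*pi^2))^(1/3)
r = 5.8321768e+07 m = 58321.7680 km
alt = r - R_E = 58321.7680 - 6371 = 51950.7680 km

51950.7680 km


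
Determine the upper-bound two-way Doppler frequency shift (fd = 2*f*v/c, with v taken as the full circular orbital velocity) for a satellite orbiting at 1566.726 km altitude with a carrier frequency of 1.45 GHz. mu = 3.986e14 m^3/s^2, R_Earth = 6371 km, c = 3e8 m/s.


r = 7.937726e+06 m
v = sqrt(mu/r) = 7086.3173 m/s (worst-case radial velocity)
f = 1.45 GHz = 1.45e+09 Hz
fd = 2*f*v/c = 2*1.45e+09*7086.3173/3.0e+08
fd = 68501.0674 Hz

68501.0674 Hz


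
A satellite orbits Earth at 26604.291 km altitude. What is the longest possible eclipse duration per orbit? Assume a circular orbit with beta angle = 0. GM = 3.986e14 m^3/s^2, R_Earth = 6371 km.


r = 32975.2910 km
T = 993.2142 min
Eclipse fraction = arcsin(R_E/r)/pi = arcsin(6371.0000/32975.2910)/pi
= arcsin(0.1932053)/pi = 0.06188833
Eclipse duration = 0.06188833 * 993.2142 = 61.4684 min

61.4684 minutes


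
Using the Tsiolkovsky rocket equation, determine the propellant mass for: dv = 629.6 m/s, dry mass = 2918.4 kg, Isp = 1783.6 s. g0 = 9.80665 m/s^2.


ve = Isp * g0 = 1783.6 * 9.80665 = 17491.140940 m/s
mass ratio = exp(dv/ve) = exp(629.6/17491.140940) = 1.03665104
m_prop = m_dry * (mr - 1) = 2918.4 * (1.03665104 - 1)
m_prop = 106.9624 kg

106.9624 kg


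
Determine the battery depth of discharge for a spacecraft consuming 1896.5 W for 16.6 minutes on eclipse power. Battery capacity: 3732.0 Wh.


E_used = P * t / 60 = 1896.5 * 16.6 / 60 = 524.6983 Wh
DOD = E_used / E_total * 100 = 524.6983 / 3732.0 * 100
DOD = 14.0594 %

14.0594 %


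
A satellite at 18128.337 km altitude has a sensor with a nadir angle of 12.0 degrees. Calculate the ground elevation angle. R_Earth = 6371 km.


r = R_E + alt = 24499.3370 km
Law of sines in the satellite / Earth-center / ground-point triangle:
  sin(nadir)/R_E = sin(90 + el)/r  =>  cos(el) = (r/R_E)*sin(nadir)
cos(el) = (24499.3370 / 6371.0000) * sin(12.0 deg) = 0.7995132
el = arccos(0.7995132) = 36.9164 deg
(Earth-central angle = 90 - nadir - el = 41.0836 deg)

36.9164 degrees


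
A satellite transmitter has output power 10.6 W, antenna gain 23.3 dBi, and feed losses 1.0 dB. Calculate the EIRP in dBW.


Pt = 10.6 W = 10.2531 dBW
EIRP = Pt_dBW + Gt - losses = 10.2531 + 23.3 - 1.0 = 32.5531 dBW

32.5531 dBW


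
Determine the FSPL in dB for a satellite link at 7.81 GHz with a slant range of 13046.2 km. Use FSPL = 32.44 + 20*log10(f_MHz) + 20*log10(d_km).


f = 7.81 GHz = 7810.0000 MHz
d = 13046.2 km
FSPL = 32.44 + 20*log10(7810.0000) + 20*log10(13046.2)
FSPL = 32.44 + 77.8530 + 82.3097
FSPL = 192.6027 dB

192.6027 dB


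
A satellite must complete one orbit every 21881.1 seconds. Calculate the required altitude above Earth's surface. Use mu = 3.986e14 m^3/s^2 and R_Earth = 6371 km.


T = 21881.1 s
r = (mu*T^2/(4*pi^2))^(1/3) = (3.986e14 * 21881.1^2 / (4*pi^2))^(1/3)
r = 1.6908508e+07 m = 16908.5080 km
alt = r - R_E = 16908.5080 - 6371 = 10537.5080 km

10537.5080 km


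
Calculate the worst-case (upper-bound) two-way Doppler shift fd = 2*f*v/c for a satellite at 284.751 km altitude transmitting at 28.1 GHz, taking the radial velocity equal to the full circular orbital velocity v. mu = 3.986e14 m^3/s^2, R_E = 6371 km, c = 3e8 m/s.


r = 6.655751e+06 m
v = sqrt(mu/r) = 7738.7375 m/s (worst-case radial velocity)
f = 28.1 GHz = 2.81e+10 Hz
fd = 2*f*v/c = 2*2.81e+10*7738.7375/3.0e+08
fd = 1.4497235e+06 Hz

1.4497e+06 Hz


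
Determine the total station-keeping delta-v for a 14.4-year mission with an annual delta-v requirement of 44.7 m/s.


dV = rate * years = 44.7 * 14.4
dV = 643.6800 m/s

643.6800 m/s


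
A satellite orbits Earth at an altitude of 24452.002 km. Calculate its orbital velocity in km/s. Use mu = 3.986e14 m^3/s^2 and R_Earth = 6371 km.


r = R_E + alt = 6371.0 + 24452.002 = 30823.0020 km = 3.0823002e+07 m
v = sqrt(mu/r) = sqrt(3.986e14 / 3.0823002e+07) = 3596.0952 m/s = 3.5961 km/s

3.5961 km/s


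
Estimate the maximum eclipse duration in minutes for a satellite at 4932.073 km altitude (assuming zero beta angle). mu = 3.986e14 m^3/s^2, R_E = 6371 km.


r = 11303.0730 km
T = 199.3218 min
Eclipse fraction = arcsin(R_E/r)/pi = arcsin(6371.0000/11303.0730)/pi
= arcsin(0.563652)/pi = 0.1906041
Eclipse duration = 0.1906041 * 199.3218 = 37.9915 min

37.9915 minutes


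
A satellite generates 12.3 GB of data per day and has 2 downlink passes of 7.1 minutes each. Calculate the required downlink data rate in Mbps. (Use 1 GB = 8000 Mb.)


total contact time = 2 * 7.1 * 60 = 852.0000 s
data = 12.3 GB = 98400.0000 Mb
rate = 98400.0000 / 852.0000 = 115.4930 Mbps

115.4930 Mbps


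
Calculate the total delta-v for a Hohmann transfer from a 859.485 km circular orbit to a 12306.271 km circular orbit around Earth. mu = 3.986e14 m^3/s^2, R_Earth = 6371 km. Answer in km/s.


r1 = 7230.4850 km = 7.230485e+06 m
r2 = 18677.2710 km = 1.8677271e+07 m
dv1 = sqrt(mu/r1)*(sqrt(2*r2/(r1+r2)) - 1) = 1490.6157 m/s
dv2 = sqrt(mu/r2)*(1 - sqrt(2*r1/(r1+r2))) = 1168.2768 m/s
total dv = |dv1| + |dv2| = 1490.6157 + 1168.2768 = 2658.8925 m/s = 2.6589 km/s

2.6589 km/s


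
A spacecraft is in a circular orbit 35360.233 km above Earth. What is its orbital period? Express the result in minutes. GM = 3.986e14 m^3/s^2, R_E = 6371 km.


r = 41731.2330 km = 4.1731233e+07 m
T = 2*pi*sqrt(r^3/mu) = 2*pi*sqrt(7.2674767e+22 / 3.986e14)
T = 84840.4662 s = 1414.0078 min

1414.0078 minutes


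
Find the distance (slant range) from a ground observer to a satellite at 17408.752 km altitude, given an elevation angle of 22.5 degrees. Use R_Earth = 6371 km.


h = 17408.752 km, el = 22.5 deg
d = -R_E*sin(el) + sqrt((R_E*sin(el))^2 + 2*R_E*h + h^2)
d = -6371.0000*sin(0.3926991) + sqrt((6371.0000*0.3826834)^2 + 2*6371.0000*17408.752 + 17408.752^2)
d = 20601.6977 km

20601.6977 km


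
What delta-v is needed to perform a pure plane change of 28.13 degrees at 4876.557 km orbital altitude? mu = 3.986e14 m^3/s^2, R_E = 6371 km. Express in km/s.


r = 11247.5570 km = 1.1247557e+07 m
V = sqrt(mu/r) = 5953.0502 m/s
di = 28.13 deg = 0.4909611 rad
dV = 2*V*sin(di/2) = 2*5953.0502*sin(0.2454806)
dV = 2893.4504 m/s = 2.8935 km/s

2.8935 km/s


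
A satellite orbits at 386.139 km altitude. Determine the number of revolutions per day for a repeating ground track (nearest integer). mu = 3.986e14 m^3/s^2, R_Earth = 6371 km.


r = 6.757139e+06 m
T = 2*pi*sqrt(r^3/mu) = 5527.8405 s = 92.1307 min
revs/day = 1440 / 92.1307 = 15.6300
Rounded: 16 revolutions per day

16 revolutions per day


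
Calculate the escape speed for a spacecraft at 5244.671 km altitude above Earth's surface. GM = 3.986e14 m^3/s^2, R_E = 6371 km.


r = 6371.0 + 5244.671 = 11615.6710 km = 1.1615671e+07 m
v_esc = sqrt(2*mu/r) = sqrt(2*3.986e14 / 1.1615671e+07)
v_esc = 8284.4083 m/s = 8.2844 km/s

8.2844 km/s


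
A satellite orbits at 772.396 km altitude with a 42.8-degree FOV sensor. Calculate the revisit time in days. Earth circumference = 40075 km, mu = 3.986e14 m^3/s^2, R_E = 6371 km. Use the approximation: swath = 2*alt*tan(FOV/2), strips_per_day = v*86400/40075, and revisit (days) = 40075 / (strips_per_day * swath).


swath = 2*772.396*tan(0.3735005) = 605.3974 km
v = sqrt(mu/r) = 7469.9257 m/s = 7.4699 km/s
strips/day = v*86400/40075 = 7.4699*86400/40075 = 16.1048
coverage/day = strips * swath = 16.1048 * 605.3974 = 9749.8295 km
revisit = 40075 / 9749.8295 = 4.1103 days

4.1103 days


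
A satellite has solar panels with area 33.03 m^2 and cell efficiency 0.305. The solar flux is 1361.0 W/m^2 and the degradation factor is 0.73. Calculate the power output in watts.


P = area * eta * S * degradation
P = 33.03 * 0.305 * 1361.0 * 0.73
P = 10008.9702 W

10008.9702 W


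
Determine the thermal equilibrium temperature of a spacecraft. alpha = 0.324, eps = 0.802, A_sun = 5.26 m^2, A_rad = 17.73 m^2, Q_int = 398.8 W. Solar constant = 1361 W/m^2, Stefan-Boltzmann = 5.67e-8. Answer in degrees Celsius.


Numerator = alpha*S*A_sun + Q_int = 0.324*1361*5.26 + 398.8 = 2718.2706 W
Denominator = eps*sigma*A_rad = 0.802*5.67e-8*17.73 = 8.0624338e-07 W/K^4
T^4 = 3.3715261e+09 K^4
T = 240.9665 K = -32.1835 C

-32.1835 degrees Celsius


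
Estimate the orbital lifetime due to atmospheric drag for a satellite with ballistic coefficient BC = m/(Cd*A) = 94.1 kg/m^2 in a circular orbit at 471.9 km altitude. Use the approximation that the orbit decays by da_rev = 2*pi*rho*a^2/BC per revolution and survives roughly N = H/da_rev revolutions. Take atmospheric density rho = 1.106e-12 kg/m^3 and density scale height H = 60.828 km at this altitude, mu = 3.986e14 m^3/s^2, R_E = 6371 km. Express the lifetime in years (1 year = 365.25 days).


a = R_E + alt = 6842.9000 km = 6.8429e+06 m
da_rev = 2*pi*rho*a^2/BC = 2*pi*1.106e-12*(6.8429e+06)^2/94.1 = 3.458006 m per revolution
N = H/da_rev = 60828.0000 m / 3.458006 m = 17590.4836 revolutions
P = 2*pi*sqrt(a^3/mu) = 5633.4120 s
lifetime = N*P = 17590.4836 * 5633.4120 = 9.909444e+07 s = 1146.9264 days
years = 1146.9264 / 365.25 = 3.1401 years

3.1401 years


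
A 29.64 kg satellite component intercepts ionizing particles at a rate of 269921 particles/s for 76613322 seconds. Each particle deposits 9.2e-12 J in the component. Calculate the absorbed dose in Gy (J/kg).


Total energy deposited = rate * time * E_per
  = 269921 * 76613322 * 9.2e-12 = 190.2518 J
Dose = E_total / mass = 190.2518 / 29.64
Dose = 6.4188 Gy

6.4188 Gy


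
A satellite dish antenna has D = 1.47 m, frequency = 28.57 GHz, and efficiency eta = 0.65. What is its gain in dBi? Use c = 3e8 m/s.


lambda = c/f = 3e8 / 2.857e+10 = 0.01050053 m
G = eta*(pi*D/lambda)^2 = 0.65*(pi*1.47/0.01050053)^2
G = 125726.1865 (linear)
G = 10*log10(125726.1865) = 50.9943 dBi

50.9943 dBi


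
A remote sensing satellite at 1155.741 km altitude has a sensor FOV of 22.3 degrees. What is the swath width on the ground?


FOV = 22.3 deg = 0.3892084 rad
swath = 2 * alt * tan(FOV/2) = 2 * 1155.741 * tan(0.1946042)
swath = 2 * 1155.741 * 0.1970986
swath = 455.5899 km

455.5899 km


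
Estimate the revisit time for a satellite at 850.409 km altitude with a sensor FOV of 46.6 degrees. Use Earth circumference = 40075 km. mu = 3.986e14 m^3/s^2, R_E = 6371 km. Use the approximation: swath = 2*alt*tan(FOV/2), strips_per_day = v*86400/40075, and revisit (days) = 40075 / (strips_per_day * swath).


swath = 2*850.409*tan(0.4066617) = 732.4880 km
v = sqrt(mu/r) = 7429.4673 m/s = 7.4295 km/s
strips/day = v*86400/40075 = 7.4295*86400/40075 = 16.0176
coverage/day = strips * swath = 16.0176 * 732.4880 = 11732.7110 km
revisit = 40075 / 11732.7110 = 3.4157 days

3.4157 days


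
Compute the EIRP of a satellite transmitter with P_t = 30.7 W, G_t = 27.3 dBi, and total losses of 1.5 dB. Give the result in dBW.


Pt = 30.7 W = 14.8714 dBW
EIRP = Pt_dBW + Gt - losses = 14.8714 + 27.3 - 1.5 = 40.6714 dBW

40.6714 dBW


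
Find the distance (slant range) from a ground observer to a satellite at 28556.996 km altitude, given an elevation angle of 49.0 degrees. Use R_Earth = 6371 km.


h = 28556.996 km, el = 49.0 deg
d = -R_E*sin(el) + sqrt((R_E*sin(el))^2 + 2*R_E*h + h^2)
d = -6371.0000*sin(0.8552113) + sqrt((6371.0000*0.7547096)^2 + 2*6371.0000*28556.996 + 28556.996^2)
d = 29868.7488 km

29868.7488 km


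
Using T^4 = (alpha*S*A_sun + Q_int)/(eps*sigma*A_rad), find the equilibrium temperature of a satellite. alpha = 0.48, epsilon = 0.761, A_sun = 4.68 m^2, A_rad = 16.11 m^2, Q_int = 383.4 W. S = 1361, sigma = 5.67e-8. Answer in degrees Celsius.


Numerator = alpha*S*A_sun + Q_int = 0.48*1361*4.68 + 383.4 = 3440.7504 W
Denominator = eps*sigma*A_rad = 0.761*5.67e-8*16.11 = 6.9512556e-07 W/K^4
T^4 = 4.9498258e+09 K^4
T = 265.2452 K = -7.9048 C

-7.9048 degrees Celsius


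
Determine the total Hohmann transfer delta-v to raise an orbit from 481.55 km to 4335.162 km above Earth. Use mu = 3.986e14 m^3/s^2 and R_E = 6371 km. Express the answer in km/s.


r1 = 6852.5500 km = 6.85255e+06 m
r2 = 10706.1620 km = 1.0706162e+07 m
dv1 = sqrt(mu/r1)*(sqrt(2*r2/(r1+r2)) - 1) = 795.4465 m/s
dv2 = sqrt(mu/r2)*(1 - sqrt(2*r1/(r1+r2))) = 710.9957 m/s
total dv = |dv1| + |dv2| = 795.4465 + 710.9957 = 1506.4422 m/s = 1.5064 km/s

1.5064 km/s


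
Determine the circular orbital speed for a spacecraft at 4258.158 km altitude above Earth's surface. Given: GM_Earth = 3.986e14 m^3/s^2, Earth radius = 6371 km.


r = R_E + alt = 6371.0 + 4258.158 = 10629.1580 km = 1.0629158e+07 m
v = sqrt(mu/r) = sqrt(3.986e14 / 1.0629158e+07) = 6123.7749 m/s = 6.1238 km/s

6.1238 km/s


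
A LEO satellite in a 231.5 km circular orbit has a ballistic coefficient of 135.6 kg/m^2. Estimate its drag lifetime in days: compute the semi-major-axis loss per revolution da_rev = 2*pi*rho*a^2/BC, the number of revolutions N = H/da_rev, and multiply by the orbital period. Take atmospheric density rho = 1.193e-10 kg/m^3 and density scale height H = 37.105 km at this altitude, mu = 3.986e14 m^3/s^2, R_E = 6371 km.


a = R_E + alt = 6602.5000 km = 6.6025e+06 m
da_rev = 2*pi*rho*a^2/BC = 2*pi*1.193e-10*(6.6025e+06)^2/135.6 = 240.978026 m per revolution
N = H/da_rev = 37105.0000 m / 240.978026 m = 153.9767 revolutions
P = 2*pi*sqrt(a^3/mu) = 5339.1711 s
lifetime = N*P = 153.9767 * 5339.1711 = 822107.9154 s = 9.5151 days

9.5151 days


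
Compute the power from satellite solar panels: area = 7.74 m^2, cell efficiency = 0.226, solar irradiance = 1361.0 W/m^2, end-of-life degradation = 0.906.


P = area * eta * S * degradation
P = 7.74 * 0.226 * 1361.0 * 0.906
P = 2156.9284 W

2156.9284 W


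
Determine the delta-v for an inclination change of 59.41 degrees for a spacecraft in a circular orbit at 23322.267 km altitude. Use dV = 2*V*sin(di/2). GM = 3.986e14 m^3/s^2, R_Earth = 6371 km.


r = 29693.2670 km = 2.9693267e+07 m
V = sqrt(mu/r) = 3663.8666 m/s
di = 59.41 deg = 1.0369 rad
dV = 2*V*sin(di/2) = 2*3663.8666*sin(0.5184501)
dV = 3631.1444 m/s = 3.6311 km/s

3.6311 km/s


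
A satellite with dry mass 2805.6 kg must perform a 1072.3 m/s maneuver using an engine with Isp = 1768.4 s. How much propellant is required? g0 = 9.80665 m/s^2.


ve = Isp * g0 = 1768.4 * 9.80665 = 17342.079860 m/s
mass ratio = exp(dv/ve) = exp(1072.3/17342.079860) = 1.06378389
m_prop = m_dry * (mr - 1) = 2805.6 * (1.06378389 - 1)
m_prop = 178.9521 kg

178.9521 kg


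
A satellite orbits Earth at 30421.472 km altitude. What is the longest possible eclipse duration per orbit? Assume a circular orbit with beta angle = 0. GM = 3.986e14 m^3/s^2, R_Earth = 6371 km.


r = 36792.4720 km
T = 1170.5728 min
Eclipse fraction = arcsin(R_E/r)/pi = arcsin(6371.0000/36792.4720)/pi
= arcsin(0.1731604)/pi = 0.05539791
Eclipse duration = 0.05539791 * 1170.5728 = 64.8473 min

64.8473 minutes


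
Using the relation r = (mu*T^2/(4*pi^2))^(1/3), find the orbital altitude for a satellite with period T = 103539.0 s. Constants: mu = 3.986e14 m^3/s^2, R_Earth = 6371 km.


T = 103539.0 s
r = (mu*T^2/(4*pi^2))^(1/3) = (3.986e14 * 103539.0^2 / (4*pi^2))^(1/3)
r = 4.7657197e+07 m = 47657.1971 km
alt = r - R_E = 47657.1971 - 6371 = 41286.1971 km

41286.1971 km


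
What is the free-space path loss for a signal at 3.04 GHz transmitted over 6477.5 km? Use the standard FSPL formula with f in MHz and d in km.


f = 3.04 GHz = 3040.0000 MHz
d = 6477.5 km
FSPL = 32.44 + 20*log10(3040.0000) + 20*log10(6477.5)
FSPL = 32.44 + 69.6575 + 76.2281
FSPL = 178.3256 dB

178.3256 dB


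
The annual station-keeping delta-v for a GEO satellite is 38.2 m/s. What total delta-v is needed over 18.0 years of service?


dV = rate * years = 38.2 * 18.0
dV = 687.6000 m/s

687.6000 m/s


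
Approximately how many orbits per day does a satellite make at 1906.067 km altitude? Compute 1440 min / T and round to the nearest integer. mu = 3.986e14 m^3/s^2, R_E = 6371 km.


r = 8.277067e+06 m
T = 2*pi*sqrt(r^3/mu) = 7494.2112 s = 124.9035 min
revs/day = 1440 / 124.9035 = 11.5289
Rounded: 12 revolutions per day

12 revolutions per day


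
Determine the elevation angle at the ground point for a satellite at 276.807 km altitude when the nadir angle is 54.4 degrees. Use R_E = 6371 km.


r = R_E + alt = 6647.8070 km
Law of sines in the satellite / Earth-center / ground-point triangle:
  sin(nadir)/R_E = sin(90 + el)/r  =>  cos(el) = (r/R_E)*sin(nadir)
cos(el) = (6647.8070 / 6371.0000) * sin(54.4 deg) = 0.8484283
el = arccos(0.8484283) = 31.9589 deg
(Earth-central angle = 90 - nadir - el = 3.6411 deg)

31.9589 degrees


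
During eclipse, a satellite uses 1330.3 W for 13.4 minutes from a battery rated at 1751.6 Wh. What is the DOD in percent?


E_used = P * t / 60 = 1330.3 * 13.4 / 60 = 297.1003 Wh
DOD = E_used / E_total * 100 = 297.1003 / 1751.6 * 100
DOD = 16.9617 %

16.9617 %


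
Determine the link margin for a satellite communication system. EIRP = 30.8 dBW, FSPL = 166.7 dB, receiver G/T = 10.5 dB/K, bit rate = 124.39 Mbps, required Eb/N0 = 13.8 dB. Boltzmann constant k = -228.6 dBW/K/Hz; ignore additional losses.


C/N0 = EIRP - FSPL + G/T - k = 30.8 - 166.7 + 10.5 - (-228.6)
C/N0 = 103.2000 dB-Hz
R_b = 124.39 Mbps = 1.2439e+08 bps -> 10*log10(R_b) = 80.9479 dB-Hz
Eb/N0 = C/N0 - 10*log10(R_b) = 103.2000 - 80.9479 = 22.2521 dB
Margin = Eb/N0 - Eb/N0_req = 22.2521 - 13.8 = 8.4521 dB (link closes)

8.4521 dB


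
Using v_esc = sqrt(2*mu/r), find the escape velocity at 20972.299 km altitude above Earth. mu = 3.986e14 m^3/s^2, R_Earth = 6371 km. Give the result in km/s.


r = 6371.0 + 20972.299 = 27343.2990 km = 2.7343299e+07 m
v_esc = sqrt(2*mu/r) = sqrt(2*3.986e14 / 2.7343299e+07)
v_esc = 5399.5577 m/s = 5.3996 km/s

5.3996 km/s


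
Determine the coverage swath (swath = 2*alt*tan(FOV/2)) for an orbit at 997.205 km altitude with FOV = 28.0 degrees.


FOV = 28.0 deg = 0.4886922 rad
swath = 2 * alt * tan(FOV/2) = 2 * 997.205 * tan(0.2443461)
swath = 2 * 997.205 * 0.249328
swath = 497.2623 km

497.2623 km


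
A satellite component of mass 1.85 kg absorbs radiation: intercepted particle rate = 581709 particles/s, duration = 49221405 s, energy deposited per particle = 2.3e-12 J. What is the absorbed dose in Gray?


Total energy deposited = rate * time * E_per
  = 581709 * 49221405 * 2.3e-12 = 65.8548 J
Dose = E_total / mass = 65.8548 / 1.85
Dose = 35.5972 Gy

35.5972 Gy


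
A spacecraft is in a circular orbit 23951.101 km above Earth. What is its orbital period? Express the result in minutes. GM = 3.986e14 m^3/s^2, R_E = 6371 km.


r = 30322.1010 km = 3.0322101e+07 m
T = 2*pi*sqrt(r^3/mu) = 2*pi*sqrt(2.7879044e+22 / 3.986e14)
T = 52547.2698 s = 875.7878 min

875.7878 minutes


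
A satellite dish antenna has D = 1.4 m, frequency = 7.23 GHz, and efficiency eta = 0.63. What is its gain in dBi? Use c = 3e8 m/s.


lambda = c/f = 3e8 / 7.23e+09 = 0.04149378 m
G = eta*(pi*D/lambda)^2 = 0.63*(pi*1.4/0.04149378)^2
G = 7078.3242 (linear)
G = 10*log10(7078.3242) = 38.4993 dBi

38.4993 dBi


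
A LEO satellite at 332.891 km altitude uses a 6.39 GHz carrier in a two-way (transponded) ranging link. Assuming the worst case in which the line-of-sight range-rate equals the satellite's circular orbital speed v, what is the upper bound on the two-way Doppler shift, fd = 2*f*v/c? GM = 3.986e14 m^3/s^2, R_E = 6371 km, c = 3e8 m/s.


r = 6.703891e+06 m
v = sqrt(mu/r) = 7710.9018 m/s (worst-case radial velocity)
f = 6.39 GHz = 6.39e+09 Hz
fd = 2*f*v/c = 2*6.39e+09*7710.9018/3.0e+08
fd = 328484.4187 Hz

328484.4187 Hz


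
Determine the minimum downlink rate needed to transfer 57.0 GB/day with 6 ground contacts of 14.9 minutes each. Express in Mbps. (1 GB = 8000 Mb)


total contact time = 6 * 14.9 * 60 = 5364.0000 s
data = 57.0 GB = 456000.0000 Mb
rate = 456000.0000 / 5364.0000 = 85.0112 Mbps

85.0112 Mbps


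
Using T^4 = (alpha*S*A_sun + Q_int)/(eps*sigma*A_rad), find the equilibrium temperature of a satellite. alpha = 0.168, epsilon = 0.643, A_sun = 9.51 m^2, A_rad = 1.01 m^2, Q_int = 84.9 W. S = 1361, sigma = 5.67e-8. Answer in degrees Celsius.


Numerator = alpha*S*A_sun + Q_int = 0.168*1361*9.51 + 84.9 = 2259.3425 W
Denominator = eps*sigma*A_rad = 0.643*5.67e-8*1.01 = 3.6822681e-08 W/K^4
T^4 = 6.135736e+10 K^4
T = 497.6989 K = 224.5489 C

224.5489 degrees Celsius


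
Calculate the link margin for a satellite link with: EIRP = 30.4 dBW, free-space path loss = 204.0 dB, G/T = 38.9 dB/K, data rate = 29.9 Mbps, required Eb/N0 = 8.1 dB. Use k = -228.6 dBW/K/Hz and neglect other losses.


C/N0 = EIRP - FSPL + G/T - k = 30.4 - 204.0 + 38.9 - (-228.6)
C/N0 = 93.9000 dB-Hz
R_b = 29.9 Mbps = 2.99e+07 bps -> 10*log10(R_b) = 74.7567 dB-Hz
Eb/N0 = C/N0 - 10*log10(R_b) = 93.9000 - 74.7567 = 19.1433 dB
Margin = Eb/N0 - Eb/N0_req = 19.1433 - 8.1 = 11.0433 dB (link closes)

11.0433 dB


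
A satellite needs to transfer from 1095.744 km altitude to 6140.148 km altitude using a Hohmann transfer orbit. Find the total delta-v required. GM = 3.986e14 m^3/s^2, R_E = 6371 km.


r1 = 7466.7440 km = 7.466744e+06 m
r2 = 12511.1480 km = 1.2511148e+07 m
dv1 = sqrt(mu/r1)*(sqrt(2*r2/(r1+r2)) - 1) = 870.5652 m/s
dv2 = sqrt(mu/r2)*(1 - sqrt(2*r1/(r1+r2))) = 764.3618 m/s
total dv = |dv1| + |dv2| = 870.5652 + 764.3618 = 1634.9269 m/s = 1.6349 km/s

1.6349 km/s


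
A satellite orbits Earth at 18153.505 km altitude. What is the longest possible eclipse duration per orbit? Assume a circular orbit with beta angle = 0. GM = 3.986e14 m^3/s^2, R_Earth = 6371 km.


r = 24524.5050 km
T = 637.0307 min
Eclipse fraction = arcsin(R_E/r)/pi = arcsin(6371.0000/24524.5050)/pi
= arcsin(0.259781)/pi = 0.08365037
Eclipse duration = 0.08365037 * 637.0307 = 53.2879 min

53.2879 minutes


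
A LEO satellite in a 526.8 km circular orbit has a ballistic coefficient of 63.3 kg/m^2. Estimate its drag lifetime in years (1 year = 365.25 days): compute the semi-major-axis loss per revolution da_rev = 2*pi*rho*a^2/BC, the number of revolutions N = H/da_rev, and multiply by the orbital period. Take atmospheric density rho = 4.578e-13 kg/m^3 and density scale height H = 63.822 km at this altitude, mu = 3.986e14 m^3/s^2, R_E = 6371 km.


a = R_E + alt = 6897.8000 km = 6.8978e+06 m
da_rev = 2*pi*rho*a^2/BC = 2*pi*4.578e-13*(6.8978e+06)^2/63.3 = 2.162087 m per revolution
N = H/da_rev = 63822.0000 m / 2.162087 m = 29518.7027 revolutions
P = 2*pi*sqrt(a^3/mu) = 5701.3423 s
lifetime = N*P = 29518.7027 * 5701.3423 = 1.6829623e+08 s = 1947.8730 days
years = 1947.8730 / 365.25 = 5.3330 years

5.3330 years


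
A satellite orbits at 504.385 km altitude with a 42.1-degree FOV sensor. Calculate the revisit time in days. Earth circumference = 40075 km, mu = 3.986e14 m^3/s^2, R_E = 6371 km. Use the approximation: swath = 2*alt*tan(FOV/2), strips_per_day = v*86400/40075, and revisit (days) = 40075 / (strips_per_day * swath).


swath = 2*504.385*tan(0.3673918) = 388.2409 km
v = sqrt(mu/r) = 7614.1273 m/s = 7.6141 km/s
strips/day = v*86400/40075 = 7.6141*86400/40075 = 16.4157
coverage/day = strips * swath = 16.4157 * 388.2409 = 6373.2599 km
revisit = 40075 / 6373.2599 = 6.2880 days

6.2880 days


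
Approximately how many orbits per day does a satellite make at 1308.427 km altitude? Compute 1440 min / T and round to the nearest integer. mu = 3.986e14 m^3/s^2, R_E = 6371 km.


r = 7.679427e+06 m
T = 2*pi*sqrt(r^3/mu) = 6697.3724 s = 111.6229 min
revs/day = 1440 / 111.6229 = 12.9006
Rounded: 13 revolutions per day

13 revolutions per day


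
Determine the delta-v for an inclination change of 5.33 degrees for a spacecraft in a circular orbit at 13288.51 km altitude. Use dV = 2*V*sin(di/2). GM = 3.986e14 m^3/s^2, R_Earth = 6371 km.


r = 19659.5100 km = 1.965951e+07 m
V = sqrt(mu/r) = 4502.7963 m/s
di = 5.33 deg = 0.09302605 rad
dV = 2*V*sin(di/2) = 2*4502.7963*sin(0.04651302)
dV = 418.7263 m/s = 0.4187263 km/s

0.4187 km/s


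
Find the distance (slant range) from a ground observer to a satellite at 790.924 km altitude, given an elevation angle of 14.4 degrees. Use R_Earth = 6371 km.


h = 790.924 km, el = 14.4 deg
d = -R_E*sin(el) + sqrt((R_E*sin(el))^2 + 2*R_E*h + h^2)
d = -6371.0000*sin(0.2513274) + sqrt((6371.0000*0.2486899)^2 + 2*6371.0000*790.924 + 790.924^2)
d = 2050.6824 km

2050.6824 km


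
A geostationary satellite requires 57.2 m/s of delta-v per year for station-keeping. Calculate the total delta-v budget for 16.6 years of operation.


dV = rate * years = 57.2 * 16.6
dV = 949.5200 m/s

949.5200 m/s


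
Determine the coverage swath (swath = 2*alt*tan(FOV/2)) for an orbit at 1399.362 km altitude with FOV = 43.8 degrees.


FOV = 43.8 deg = 0.7644542 rad
swath = 2 * alt * tan(FOV/2) = 2 * 1399.362 * tan(0.3822271)
swath = 2 * 1399.362 * 0.4019974
swath = 1125.0798 km

1125.0798 km


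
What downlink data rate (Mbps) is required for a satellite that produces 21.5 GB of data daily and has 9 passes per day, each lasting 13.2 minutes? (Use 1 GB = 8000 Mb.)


total contact time = 9 * 13.2 * 60 = 7128.0000 s
data = 21.5 GB = 172000.0000 Mb
rate = 172000.0000 / 7128.0000 = 24.1302 Mbps

24.1302 Mbps


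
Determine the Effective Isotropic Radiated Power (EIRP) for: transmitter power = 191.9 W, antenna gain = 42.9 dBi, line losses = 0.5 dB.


Pt = 191.9 W = 22.8307 dBW
EIRP = Pt_dBW + Gt - losses = 22.8307 + 42.9 - 0.5 = 65.2307 dBW

65.2307 dBW


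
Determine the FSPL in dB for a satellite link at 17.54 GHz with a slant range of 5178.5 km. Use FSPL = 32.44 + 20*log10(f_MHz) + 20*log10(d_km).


f = 17.54 GHz = 17540.0000 MHz
d = 5178.5 km
FSPL = 32.44 + 20*log10(17540.0000) + 20*log10(5178.5)
FSPL = 32.44 + 84.8806 + 74.2841
FSPL = 191.6047 dB

191.6047 dB


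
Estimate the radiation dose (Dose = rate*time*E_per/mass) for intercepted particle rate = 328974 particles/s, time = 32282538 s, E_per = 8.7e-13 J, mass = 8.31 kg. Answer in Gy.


Total energy deposited = rate * time * E_per
  = 328974 * 32282538 * 8.7e-13 = 9.2395 J
Dose = E_total / mass = 9.2395 / 8.31
Dose = 1.1119 Gy

1.1119 Gy


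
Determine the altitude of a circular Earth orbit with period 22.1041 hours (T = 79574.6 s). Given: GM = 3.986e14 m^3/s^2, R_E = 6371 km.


T = 79574.6 s
r = (mu*T^2/(4*pi^2))^(1/3) = (3.986e14 * 79574.6^2 / (4*pi^2))^(1/3)
r = 3.998608e+07 m = 39986.0798 km
alt = r - R_E = 39986.0798 - 6371 = 33615.0798 km

33615.0798 km


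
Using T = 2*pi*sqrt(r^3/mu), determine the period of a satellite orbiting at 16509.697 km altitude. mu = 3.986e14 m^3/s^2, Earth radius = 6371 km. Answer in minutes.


r = 22880.6970 km = 2.2880697e+07 m
T = 2*pi*sqrt(r^3/mu) = 2*pi*sqrt(1.1978647e+22 / 3.986e14)
T = 34444.1202 s = 574.0687 min

574.0687 minutes


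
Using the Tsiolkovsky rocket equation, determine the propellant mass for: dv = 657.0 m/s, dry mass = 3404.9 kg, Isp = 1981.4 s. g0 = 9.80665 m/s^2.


ve = Isp * g0 = 1981.4 * 9.80665 = 19430.896310 m/s
mass ratio = exp(dv/ve) = exp(657.0/19430.896310) = 1.03439026
m_prop = m_dry * (mr - 1) = 3404.9 * (1.03439026 - 1)
m_prop = 117.0954 kg

117.0954 kg


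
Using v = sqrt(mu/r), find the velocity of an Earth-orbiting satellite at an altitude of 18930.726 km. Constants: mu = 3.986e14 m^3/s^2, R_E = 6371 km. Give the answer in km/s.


r = R_E + alt = 6371.0 + 18930.726 = 25301.7260 km = 2.5301726e+07 m
v = sqrt(mu/r) = sqrt(3.986e14 / 2.5301726e+07) = 3969.1140 m/s = 3.9691 km/s

3.9691 km/s


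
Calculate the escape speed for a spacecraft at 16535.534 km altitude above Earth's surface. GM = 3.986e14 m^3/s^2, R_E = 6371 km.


r = 6371.0 + 16535.534 = 22906.5340 km = 2.2906534e+07 m
v_esc = sqrt(2*mu/r) = sqrt(2*3.986e14 / 2.2906534e+07)
v_esc = 5899.3472 m/s = 5.8993 km/s

5.8993 km/s


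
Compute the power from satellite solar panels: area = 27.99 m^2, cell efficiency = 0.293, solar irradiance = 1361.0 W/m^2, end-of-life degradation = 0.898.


P = area * eta * S * degradation
P = 27.99 * 0.293 * 1361.0 * 0.898
P = 10023.1673 W

10023.1673 W


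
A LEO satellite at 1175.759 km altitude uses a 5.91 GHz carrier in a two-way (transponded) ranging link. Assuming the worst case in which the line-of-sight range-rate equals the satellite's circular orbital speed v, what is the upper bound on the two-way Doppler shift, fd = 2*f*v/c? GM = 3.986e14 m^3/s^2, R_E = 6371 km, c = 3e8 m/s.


r = 7.546759e+06 m
v = sqrt(mu/r) = 7267.5563 m/s (worst-case radial velocity)
f = 5.91 GHz = 5.91e+09 Hz
fd = 2*f*v/c = 2*5.91e+09*7267.5563/3.0e+08
fd = 286341.7193 Hz

286341.7193 Hz


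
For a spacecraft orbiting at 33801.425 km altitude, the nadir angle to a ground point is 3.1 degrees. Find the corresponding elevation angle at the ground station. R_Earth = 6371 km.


r = R_E + alt = 40172.4250 km
Law of sines in the satellite / Earth-center / ground-point triangle:
  sin(nadir)/R_E = sin(90 + el)/r  =>  cos(el) = (r/R_E)*sin(nadir)
cos(el) = (40172.4250 / 6371.0000) * sin(3.1 deg) = 0.3409947
el = arccos(0.3409947) = 70.0625 deg
(Earth-central angle = 90 - nadir - el = 16.8375 deg)

70.0625 degrees


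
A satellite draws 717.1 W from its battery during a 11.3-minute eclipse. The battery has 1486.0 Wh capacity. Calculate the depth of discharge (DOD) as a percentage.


E_used = P * t / 60 = 717.1 * 11.3 / 60 = 135.0538 Wh
DOD = E_used / E_total * 100 = 135.0538 / 1486.0 * 100
DOD = 9.0884 %

9.0884 %


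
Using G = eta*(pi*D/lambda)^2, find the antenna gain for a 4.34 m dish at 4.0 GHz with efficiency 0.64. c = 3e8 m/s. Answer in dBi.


lambda = c/f = 3e8 / 4.0e+09 = 0.0750 m
G = eta*(pi*D/lambda)^2 = 0.64*(pi*4.34/0.0750)^2
G = 21151.2799 (linear)
G = 10*log10(21151.2799) = 43.2534 dBi

43.2534 dBi


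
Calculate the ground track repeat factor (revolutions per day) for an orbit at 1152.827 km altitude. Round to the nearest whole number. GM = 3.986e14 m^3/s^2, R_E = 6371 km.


r = 7.523827e+06 m
T = 2*pi*sqrt(r^3/mu) = 6494.8544 s = 108.2476 min
revs/day = 1440 / 108.2476 = 13.3028
Rounded: 13 revolutions per day

13 revolutions per day


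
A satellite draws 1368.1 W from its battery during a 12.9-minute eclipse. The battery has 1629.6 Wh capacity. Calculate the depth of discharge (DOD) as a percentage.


E_used = P * t / 60 = 1368.1 * 12.9 / 60 = 294.1415 Wh
DOD = E_used / E_total * 100 = 294.1415 / 1629.6 * 100
DOD = 18.0499 %

18.0499 %


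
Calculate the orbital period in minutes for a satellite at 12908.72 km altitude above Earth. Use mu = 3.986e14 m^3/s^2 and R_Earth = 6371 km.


r = 19279.7200 km = 1.927972e+07 m
T = 2*pi*sqrt(r^3/mu) = 2*pi*sqrt(7.1664185e+21 / 3.986e14)
T = 26641.7228 s = 444.0287 min

444.0287 minutes


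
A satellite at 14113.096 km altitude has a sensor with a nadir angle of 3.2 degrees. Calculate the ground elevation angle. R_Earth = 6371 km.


r = R_E + alt = 20484.0960 km
Law of sines in the satellite / Earth-center / ground-point triangle:
  sin(nadir)/R_E = sin(90 + el)/r  =>  cos(el) = (r/R_E)*sin(nadir)
cos(el) = (20484.0960 / 6371.0000) * sin(3.2 deg) = 0.1794778
el = arccos(0.1794778) = 79.6607 deg
(Earth-central angle = 90 - nadir - el = 7.1393 deg)

79.6607 degrees


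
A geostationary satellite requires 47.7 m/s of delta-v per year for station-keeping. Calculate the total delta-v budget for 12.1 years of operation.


dV = rate * years = 47.7 * 12.1
dV = 577.1700 m/s

577.1700 m/s


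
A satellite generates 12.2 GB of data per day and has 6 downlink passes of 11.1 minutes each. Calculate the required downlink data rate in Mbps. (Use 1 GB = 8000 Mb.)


total contact time = 6 * 11.1 * 60 = 3996.0000 s
data = 12.2 GB = 97600.0000 Mb
rate = 97600.0000 / 3996.0000 = 24.4244 Mbps

24.4244 Mbps


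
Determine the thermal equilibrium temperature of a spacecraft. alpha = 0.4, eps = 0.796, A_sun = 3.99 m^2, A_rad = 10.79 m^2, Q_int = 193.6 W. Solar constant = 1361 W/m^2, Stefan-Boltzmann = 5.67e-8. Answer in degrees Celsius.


Numerator = alpha*S*A_sun + Q_int = 0.4*1361*3.99 + 193.6 = 2365.7560 W
Denominator = eps*sigma*A_rad = 0.796*5.67e-8*10.79 = 4.8698723e-07 W/K^4
T^4 = 4.8579426e+09 K^4
T = 264.0056 K = -9.1444 C

-9.1444 degrees Celsius


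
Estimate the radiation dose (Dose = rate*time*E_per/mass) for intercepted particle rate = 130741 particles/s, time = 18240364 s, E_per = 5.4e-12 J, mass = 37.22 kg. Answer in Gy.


Total energy deposited = rate * time * E_per
  = 130741 * 18240364 * 5.4e-12 = 12.8777 J
Dose = E_total / mass = 12.8777 / 37.22
Dose = 0.3459893 Gy

0.3460 Gy


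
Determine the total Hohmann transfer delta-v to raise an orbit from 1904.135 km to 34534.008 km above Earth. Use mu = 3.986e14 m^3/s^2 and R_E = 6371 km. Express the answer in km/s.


r1 = 8275.1350 km = 8.275135e+06 m
r2 = 40905.0080 km = 4.0905008e+07 m
dv1 = sqrt(mu/r1)*(sqrt(2*r2/(r1+r2)) - 1) = 2011.0231 m/s
dv2 = sqrt(mu/r2)*(1 - sqrt(2*r1/(r1+r2))) = 1310.7494 m/s
total dv = |dv1| + |dv2| = 2011.0231 + 1310.7494 = 3321.7725 m/s = 3.3218 km/s

3.3218 km/s


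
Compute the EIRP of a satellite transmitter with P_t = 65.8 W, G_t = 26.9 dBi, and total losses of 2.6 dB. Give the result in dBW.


Pt = 65.8 W = 18.1823 dBW
EIRP = Pt_dBW + Gt - losses = 18.1823 + 26.9 - 2.6 = 42.4823 dBW

42.4823 dBW


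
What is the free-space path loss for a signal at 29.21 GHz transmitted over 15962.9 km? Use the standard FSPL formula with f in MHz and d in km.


f = 29.21 GHz = 29210.0000 MHz
d = 15962.9 km
FSPL = 32.44 + 20*log10(29210.0000) + 20*log10(15962.9)
FSPL = 32.44 + 89.3106 + 84.0622
FSPL = 205.8129 dB

205.8129 dB


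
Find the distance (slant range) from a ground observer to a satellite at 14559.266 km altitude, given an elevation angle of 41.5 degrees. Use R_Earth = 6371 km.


h = 14559.266 km, el = 41.5 deg
d = -R_E*sin(el) + sqrt((R_E*sin(el))^2 + 2*R_E*h + h^2)
d = -6371.0000*sin(0.7243116) + sqrt((6371.0000*0.66262)^2 + 2*6371.0000*14559.266 + 14559.266^2)
d = 16157.5521 km

16157.5521 km


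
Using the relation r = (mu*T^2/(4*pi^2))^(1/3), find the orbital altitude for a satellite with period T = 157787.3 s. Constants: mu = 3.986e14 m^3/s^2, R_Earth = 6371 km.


T = 157787.3 s
r = (mu*T^2/(4*pi^2))^(1/3) = (3.986e14 * 157787.3^2 / (4*pi^2))^(1/3)
r = 6.3111313e+07 m = 63111.3130 km
alt = r - R_E = 63111.3130 - 6371 = 56740.3130 km

56740.3130 km


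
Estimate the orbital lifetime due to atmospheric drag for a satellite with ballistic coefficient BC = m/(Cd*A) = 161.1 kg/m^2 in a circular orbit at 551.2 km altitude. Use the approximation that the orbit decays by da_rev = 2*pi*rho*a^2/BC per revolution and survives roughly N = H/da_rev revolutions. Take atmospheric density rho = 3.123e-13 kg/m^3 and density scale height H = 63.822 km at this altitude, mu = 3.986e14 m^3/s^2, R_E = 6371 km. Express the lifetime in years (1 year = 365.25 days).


a = R_E + alt = 6922.2000 km = 6.9222e+06 m
da_rev = 2*pi*rho*a^2/BC = 2*pi*3.123e-13*(6.9222e+06)^2/161.1 = 0.583639394 m per revolution
N = H/da_rev = 63822.0000 m / 0.583639394 m = 109351.7686 revolutions
P = 2*pi*sqrt(a^3/mu) = 5731.6206 s
lifetime = N*P = 109351.7686 * 5731.6206 = 6.2676285e+08 s = 7254.1997 days
years = 7254.1997 / 365.25 = 19.8609 years

19.8609 years


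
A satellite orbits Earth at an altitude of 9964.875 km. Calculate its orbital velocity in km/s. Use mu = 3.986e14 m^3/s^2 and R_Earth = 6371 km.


r = R_E + alt = 6371.0 + 9964.875 = 16335.8750 km = 1.6335875e+07 m
v = sqrt(mu/r) = sqrt(3.986e14 / 1.6335875e+07) = 4939.6644 m/s = 4.9397 km/s

4.9397 km/s


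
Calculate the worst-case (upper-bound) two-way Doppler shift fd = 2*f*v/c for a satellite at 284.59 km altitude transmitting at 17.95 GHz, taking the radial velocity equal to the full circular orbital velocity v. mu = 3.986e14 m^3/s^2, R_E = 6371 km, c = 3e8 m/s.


r = 6.65559e+06 m
v = sqrt(mu/r) = 7738.8311 m/s (worst-case radial velocity)
f = 17.95 GHz = 1.795e+10 Hz
fd = 2*f*v/c = 2*1.795e+10*7738.8311/3.0e+08
fd = 926080.1187 Hz

926080.1187 Hz
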